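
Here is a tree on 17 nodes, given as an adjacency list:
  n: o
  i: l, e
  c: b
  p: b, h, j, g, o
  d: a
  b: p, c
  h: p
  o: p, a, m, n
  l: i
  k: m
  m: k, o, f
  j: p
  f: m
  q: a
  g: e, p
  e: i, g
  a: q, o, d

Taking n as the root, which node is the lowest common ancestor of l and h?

l's ancestor chain is l, i, e, g, p, o, n and h's is h, p, o, n; they first meet at p.

p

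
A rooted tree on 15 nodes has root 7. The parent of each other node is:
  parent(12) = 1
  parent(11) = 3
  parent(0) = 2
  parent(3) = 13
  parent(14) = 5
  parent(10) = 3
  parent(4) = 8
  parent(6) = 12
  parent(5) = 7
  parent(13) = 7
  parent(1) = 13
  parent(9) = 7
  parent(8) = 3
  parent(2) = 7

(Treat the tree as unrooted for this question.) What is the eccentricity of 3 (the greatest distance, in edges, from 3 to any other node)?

A farthest node from 3 is 6 (0, 14 also at distance 4).
The path 3-13-1-12-6 has 4 edges.

4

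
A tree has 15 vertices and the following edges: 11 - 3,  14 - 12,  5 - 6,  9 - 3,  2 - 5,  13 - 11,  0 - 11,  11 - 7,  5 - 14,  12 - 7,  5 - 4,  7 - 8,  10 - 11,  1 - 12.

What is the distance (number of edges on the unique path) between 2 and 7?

2–5–14–12–7: 4 edges.

4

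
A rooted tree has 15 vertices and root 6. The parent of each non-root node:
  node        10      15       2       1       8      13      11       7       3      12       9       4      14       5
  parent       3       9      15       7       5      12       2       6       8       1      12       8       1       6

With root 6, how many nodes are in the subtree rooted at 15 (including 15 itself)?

3

The subtree rooted at 15 contains: 15, 2, 11 — 3 nodes.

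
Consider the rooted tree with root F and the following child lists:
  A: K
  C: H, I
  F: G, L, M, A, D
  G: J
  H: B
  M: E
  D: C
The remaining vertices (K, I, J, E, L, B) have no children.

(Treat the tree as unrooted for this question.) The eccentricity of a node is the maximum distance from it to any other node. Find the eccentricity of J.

The node farthest from J is B, via J-G-F-D-C-H-B — 6 edges.

6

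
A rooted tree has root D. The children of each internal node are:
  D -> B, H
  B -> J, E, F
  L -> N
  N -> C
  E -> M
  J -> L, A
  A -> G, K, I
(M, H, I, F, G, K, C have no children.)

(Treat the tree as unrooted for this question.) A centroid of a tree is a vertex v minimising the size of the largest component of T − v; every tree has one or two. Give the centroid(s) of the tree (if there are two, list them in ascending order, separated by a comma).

J

Delete J: the remaining components have sizes 6, 4, 3. Max 6 ≤ 7, so J is a centroid.
No neighbour of J does as well, so J is the unique centroid.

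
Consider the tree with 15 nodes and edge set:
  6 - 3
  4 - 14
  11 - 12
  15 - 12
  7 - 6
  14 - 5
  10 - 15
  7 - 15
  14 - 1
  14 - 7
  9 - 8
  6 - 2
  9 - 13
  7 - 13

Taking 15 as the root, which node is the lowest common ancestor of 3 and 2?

3's ancestor chain is 3, 6, 7, 15 and 2's is 2, 6, 7, 15; they first meet at 6.

6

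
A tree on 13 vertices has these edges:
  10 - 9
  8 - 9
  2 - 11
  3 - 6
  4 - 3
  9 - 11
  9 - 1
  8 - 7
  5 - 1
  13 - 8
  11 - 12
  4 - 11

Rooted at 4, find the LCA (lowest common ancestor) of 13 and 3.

4

Path 13→root: 13 8 9 11 4; path 3→root: 3 4.
First common node: 4.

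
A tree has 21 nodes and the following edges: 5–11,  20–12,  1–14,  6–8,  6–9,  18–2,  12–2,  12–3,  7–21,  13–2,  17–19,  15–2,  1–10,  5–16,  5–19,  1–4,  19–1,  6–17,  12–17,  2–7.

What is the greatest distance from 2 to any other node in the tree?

5

The node farthest from 2 is 14 (16, 10, 4, 11 also at distance 5), via 2-12-17-19-1-14 — 5 edges.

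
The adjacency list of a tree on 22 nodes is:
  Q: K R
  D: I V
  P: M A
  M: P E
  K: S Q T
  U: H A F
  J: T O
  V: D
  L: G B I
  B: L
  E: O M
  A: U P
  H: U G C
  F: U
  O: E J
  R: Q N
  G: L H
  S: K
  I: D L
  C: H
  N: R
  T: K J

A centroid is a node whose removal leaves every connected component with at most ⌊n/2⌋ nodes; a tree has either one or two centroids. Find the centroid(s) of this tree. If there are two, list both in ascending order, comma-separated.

A, P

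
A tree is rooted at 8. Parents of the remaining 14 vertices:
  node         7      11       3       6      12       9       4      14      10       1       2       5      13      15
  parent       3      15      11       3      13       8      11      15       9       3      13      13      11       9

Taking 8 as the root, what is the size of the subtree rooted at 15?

15's subtree: {15, 11, 14, 3, 13, 4, 7, 6, 1, 12, 2, 5}, size 12.

12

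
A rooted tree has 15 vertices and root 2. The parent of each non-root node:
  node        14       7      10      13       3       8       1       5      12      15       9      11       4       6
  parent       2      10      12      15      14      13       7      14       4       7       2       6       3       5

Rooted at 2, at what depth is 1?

7

Path from 2 to 1: 2 – 14 – 3 – 4 – 12 – 10 – 7 – 1, which has 7 edges.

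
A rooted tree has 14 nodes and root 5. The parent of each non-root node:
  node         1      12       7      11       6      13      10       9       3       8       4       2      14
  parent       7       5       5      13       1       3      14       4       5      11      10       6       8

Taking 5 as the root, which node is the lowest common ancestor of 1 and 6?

Path 1→root: 1 7 5; path 6→root: 6 1 7 5.
First common node: 1.

1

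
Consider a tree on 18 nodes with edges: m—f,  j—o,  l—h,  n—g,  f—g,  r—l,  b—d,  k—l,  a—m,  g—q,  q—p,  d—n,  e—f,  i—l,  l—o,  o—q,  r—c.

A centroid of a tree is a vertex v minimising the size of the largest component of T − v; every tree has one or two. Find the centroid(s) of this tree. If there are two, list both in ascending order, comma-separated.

q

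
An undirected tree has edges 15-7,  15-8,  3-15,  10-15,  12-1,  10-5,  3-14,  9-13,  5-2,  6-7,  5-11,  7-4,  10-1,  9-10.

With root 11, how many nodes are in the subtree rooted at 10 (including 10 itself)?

12

The subtree rooted at 10 contains: 10, 15, 9, 1, 3, 7, 8, 13, 12, 14, 4, 6 — 12 nodes.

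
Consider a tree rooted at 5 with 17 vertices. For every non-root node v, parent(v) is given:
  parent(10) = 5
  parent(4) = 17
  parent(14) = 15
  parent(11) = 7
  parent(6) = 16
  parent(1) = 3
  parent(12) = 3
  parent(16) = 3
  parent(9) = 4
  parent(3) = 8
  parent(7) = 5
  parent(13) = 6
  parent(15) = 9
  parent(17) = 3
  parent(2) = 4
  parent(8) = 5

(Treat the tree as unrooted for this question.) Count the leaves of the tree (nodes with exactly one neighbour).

Degree-1 nodes: 1, 2, 10, 11, 12, 13, 14 — 7 of them.

7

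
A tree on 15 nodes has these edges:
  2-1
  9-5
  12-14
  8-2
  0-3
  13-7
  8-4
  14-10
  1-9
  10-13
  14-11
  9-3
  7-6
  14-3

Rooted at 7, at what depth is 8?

8

7–13–10–14–3–9–1–2–8 — 8 edges.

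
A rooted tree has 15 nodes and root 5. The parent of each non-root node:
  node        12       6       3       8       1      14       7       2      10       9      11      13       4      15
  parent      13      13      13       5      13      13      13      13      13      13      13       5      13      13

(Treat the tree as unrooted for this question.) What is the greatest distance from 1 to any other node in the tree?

3

The node farthest from 1 is 8, via 1 – 13 – 5 – 8 — 3 edges.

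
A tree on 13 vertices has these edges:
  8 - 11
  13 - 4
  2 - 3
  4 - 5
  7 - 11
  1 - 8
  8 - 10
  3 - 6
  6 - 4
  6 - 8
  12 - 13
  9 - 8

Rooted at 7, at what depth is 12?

6

7 – 11 – 8 – 6 – 4 – 13 – 12 — 6 edges.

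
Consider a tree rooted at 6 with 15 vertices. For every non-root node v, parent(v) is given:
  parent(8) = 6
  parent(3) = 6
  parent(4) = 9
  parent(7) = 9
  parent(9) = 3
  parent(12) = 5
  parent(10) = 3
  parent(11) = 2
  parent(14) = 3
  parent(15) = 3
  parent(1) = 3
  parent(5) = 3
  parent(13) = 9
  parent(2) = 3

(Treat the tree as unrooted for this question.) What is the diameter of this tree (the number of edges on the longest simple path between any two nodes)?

4

BFS from 11 reaches 13 last, at distance 4; BFS from 13 confirms no node is farther.
Path: 11-2-3-9-13.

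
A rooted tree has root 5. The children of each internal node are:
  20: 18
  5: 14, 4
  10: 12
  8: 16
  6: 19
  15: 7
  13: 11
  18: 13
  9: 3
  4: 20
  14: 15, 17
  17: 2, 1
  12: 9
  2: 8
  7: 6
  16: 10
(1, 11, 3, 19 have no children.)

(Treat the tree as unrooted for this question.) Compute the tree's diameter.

Starting from 11, a farthest node is 3 at distance 14.
One longest path: 11 – 13 – 18 – 20 – 4 – 5 – 14 – 17 – 2 – 8 – 16 – 10 – 12 – 9 – 3.
So the diameter is 14.

14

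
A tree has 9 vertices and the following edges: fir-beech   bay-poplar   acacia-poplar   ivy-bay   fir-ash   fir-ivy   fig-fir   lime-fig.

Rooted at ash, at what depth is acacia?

5

Path from ash to acacia: ash–fir–ivy–bay–poplar–acacia, which has 5 edges.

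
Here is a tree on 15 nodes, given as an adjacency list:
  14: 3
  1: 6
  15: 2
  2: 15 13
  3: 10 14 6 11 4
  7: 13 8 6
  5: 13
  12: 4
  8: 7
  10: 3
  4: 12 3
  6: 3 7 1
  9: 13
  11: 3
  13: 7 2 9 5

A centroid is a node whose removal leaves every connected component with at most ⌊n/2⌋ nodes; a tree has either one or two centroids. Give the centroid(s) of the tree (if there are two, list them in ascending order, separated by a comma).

Removing 6 splits the tree into components of sizes 7, 6, 1; the largest is 7 ≤ ⌊15/2⌋ = 7.
Every other node leaves some component of size > 7, so the centroid is unique.

6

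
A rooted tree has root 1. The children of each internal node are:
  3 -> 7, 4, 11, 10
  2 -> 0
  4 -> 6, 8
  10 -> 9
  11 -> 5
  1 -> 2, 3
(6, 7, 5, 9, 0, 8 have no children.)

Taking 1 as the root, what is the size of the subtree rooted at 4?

3

The subtree rooted at 4 contains: 4, 8, 6 — 3 nodes.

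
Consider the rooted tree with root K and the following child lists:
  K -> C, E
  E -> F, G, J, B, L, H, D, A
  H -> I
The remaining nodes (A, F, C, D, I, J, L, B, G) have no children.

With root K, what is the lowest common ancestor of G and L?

Ancestors of G (toward the root): G, E, K.
Ancestors of L: L, E, K.
The deepest node appearing in both lists is E.

E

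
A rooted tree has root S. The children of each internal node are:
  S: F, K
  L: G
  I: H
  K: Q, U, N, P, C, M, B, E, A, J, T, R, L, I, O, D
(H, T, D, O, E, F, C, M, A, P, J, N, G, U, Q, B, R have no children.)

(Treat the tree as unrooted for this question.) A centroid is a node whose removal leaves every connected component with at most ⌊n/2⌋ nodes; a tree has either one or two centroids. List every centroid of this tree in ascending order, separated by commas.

Delete K: the remaining components have sizes 2, 2, 2, 1, 1, 1, 1, 1, 1, 1, 1, 1, 1, 1, 1, 1, 1. Max 2 ≤ 10, so K is a centroid.
Every other node leaves some component of size > 10, so the centroid is unique.

K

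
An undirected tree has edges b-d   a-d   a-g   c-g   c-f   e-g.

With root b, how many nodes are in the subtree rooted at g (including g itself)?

The subtree rooted at g contains: g, e, c, f — 4 nodes.

4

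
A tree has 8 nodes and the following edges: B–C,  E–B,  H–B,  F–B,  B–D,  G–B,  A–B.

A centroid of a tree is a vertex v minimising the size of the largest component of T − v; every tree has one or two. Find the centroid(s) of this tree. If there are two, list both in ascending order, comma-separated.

B

Removing B splits the tree into components of sizes 1, 1, 1, 1, 1, 1, 1; the largest is 1 ≤ ⌊8/2⌋ = 4.
No neighbour of B does as well, so B is the unique centroid.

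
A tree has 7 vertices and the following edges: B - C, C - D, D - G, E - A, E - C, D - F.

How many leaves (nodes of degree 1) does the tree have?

Degree-1 nodes: A, B, F, G — 4 of them.

4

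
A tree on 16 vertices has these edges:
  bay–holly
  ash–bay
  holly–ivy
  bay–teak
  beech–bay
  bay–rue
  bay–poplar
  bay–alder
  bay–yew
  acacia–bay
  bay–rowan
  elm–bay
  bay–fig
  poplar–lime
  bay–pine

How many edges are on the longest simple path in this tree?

4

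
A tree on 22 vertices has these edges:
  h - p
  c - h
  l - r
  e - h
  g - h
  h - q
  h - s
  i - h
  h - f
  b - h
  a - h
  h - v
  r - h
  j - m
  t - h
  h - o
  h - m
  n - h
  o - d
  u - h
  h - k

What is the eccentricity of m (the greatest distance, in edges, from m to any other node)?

3

The node farthest from m is d (l also at distance 3), via m–h–o–d — 3 edges.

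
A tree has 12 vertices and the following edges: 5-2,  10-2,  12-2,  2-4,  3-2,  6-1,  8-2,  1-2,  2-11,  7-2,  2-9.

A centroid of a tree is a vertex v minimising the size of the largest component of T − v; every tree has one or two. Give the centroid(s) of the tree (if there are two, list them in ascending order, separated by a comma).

2

Delete 2: the remaining components have sizes 2, 1, 1, 1, 1, 1, 1, 1, 1, 1. Max 2 ≤ 6, so 2 is a centroid.
Every other node leaves some component of size > 6, so the centroid is unique.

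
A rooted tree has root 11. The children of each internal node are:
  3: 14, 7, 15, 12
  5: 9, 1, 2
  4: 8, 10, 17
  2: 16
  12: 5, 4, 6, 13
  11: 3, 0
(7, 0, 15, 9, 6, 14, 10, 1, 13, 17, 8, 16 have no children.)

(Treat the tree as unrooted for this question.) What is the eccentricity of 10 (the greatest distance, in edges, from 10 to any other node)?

5

The node farthest from 10 is 16 (0 also at distance 5), via 10-4-12-5-2-16 — 5 edges.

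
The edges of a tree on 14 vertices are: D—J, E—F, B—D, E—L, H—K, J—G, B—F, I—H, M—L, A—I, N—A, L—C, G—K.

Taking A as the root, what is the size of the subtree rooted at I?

I's subtree: {I, H, K, G, J, D, B, F, E, L, C, M}, size 12.

12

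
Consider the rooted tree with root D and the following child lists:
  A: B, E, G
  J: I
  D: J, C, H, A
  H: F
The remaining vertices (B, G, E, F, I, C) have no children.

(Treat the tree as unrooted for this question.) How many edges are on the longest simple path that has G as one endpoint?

4

Distances from G peak at 4, attained at F (I also at distance 4).
G-A-D-H-F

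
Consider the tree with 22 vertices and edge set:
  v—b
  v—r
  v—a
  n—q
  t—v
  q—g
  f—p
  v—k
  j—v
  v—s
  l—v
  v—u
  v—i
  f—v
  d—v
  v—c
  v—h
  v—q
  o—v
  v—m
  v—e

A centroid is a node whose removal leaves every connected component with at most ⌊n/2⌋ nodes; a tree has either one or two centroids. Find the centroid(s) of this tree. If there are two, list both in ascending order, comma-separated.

v

Delete v: the remaining components have sizes 3, 2, 1, 1, 1, 1, 1, 1, 1, 1, 1, 1, 1, 1, 1, 1, 1, 1. Max 3 ≤ 11, so v is a centroid.
Every other node leaves some component of size > 11, so the centroid is unique.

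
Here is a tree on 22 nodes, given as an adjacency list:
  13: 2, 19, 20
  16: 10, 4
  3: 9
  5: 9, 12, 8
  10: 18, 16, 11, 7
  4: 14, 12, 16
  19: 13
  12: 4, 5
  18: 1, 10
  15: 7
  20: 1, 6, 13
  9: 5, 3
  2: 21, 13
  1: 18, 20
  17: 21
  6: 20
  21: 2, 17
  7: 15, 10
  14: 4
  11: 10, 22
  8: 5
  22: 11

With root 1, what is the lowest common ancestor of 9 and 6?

Path 9→root: 9 5 12 4 16 10 18 1; path 6→root: 6 20 1.
First common node: 1.

1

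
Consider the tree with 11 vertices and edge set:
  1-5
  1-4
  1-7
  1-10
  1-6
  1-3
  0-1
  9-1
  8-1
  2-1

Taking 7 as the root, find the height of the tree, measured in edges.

A deepest node is 4, reached by 7 – 1 – 4.
That path has 2 edges, so the height is 2.

2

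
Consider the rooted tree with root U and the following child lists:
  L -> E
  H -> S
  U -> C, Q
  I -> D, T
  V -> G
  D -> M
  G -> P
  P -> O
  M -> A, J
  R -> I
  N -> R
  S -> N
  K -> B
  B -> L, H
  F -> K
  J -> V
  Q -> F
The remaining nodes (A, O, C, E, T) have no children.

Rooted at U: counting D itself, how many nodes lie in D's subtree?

The subtree rooted at D contains: D, M, J, A, V, G, P, O — 8 nodes.

8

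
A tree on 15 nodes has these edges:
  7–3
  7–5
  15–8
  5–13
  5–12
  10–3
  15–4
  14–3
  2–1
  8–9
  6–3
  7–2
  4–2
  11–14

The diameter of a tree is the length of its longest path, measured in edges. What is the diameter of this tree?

8

A longest path is 9–8–15–4–2–7–3–14–11, with 8 edges.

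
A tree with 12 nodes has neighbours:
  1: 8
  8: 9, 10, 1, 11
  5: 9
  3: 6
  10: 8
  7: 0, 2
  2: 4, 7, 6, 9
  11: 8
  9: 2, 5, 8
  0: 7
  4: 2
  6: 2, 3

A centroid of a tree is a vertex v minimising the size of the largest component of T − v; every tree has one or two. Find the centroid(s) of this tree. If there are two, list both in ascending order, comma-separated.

2, 9

Delete 2: the remaining components have sizes 6, 2, 2, 1. Max 6 ≤ 6, so 2 is a centroid.
9 is adjacent to 2 and is also a centroid (the largest component after removing it is likewise 6).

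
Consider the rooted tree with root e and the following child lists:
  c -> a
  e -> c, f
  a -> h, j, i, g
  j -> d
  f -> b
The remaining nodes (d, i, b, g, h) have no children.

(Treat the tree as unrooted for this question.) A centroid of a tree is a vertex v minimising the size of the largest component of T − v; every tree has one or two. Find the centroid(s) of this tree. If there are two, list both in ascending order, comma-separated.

If a is removed the pieces have sizes 4, 2, 1, 1, 1, all ≤ ⌊10/2⌋ = 5.
No neighbour of a does as well, so a is the unique centroid.

a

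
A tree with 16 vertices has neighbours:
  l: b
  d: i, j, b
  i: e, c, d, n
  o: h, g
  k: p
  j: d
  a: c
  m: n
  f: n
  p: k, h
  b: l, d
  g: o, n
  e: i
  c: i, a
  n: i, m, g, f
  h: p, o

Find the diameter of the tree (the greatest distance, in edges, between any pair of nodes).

9

Starting from k, a farthest node is l at distance 9.
One longest path: k - p - h - o - g - n - i - d - b - l.
So the diameter is 9.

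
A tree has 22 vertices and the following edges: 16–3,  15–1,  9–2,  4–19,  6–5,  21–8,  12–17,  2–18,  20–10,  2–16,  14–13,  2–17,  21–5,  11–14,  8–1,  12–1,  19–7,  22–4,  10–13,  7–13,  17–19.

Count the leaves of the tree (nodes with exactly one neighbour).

The leaves are 3, 6, 9, 11, 15, 18, 20, 22.
That is 8 leaves.

8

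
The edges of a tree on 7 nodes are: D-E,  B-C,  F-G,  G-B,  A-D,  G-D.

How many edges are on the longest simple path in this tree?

4

BFS from A reaches C last, at distance 4; BFS from C confirms no node is farther.
Path: A–D–G–B–C.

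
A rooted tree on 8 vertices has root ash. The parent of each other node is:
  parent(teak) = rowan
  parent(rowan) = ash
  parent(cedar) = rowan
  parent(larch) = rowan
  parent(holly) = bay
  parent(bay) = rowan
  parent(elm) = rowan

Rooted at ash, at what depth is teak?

2

Climbing from teak to the root: teak – rowan – ash. That's 2 steps.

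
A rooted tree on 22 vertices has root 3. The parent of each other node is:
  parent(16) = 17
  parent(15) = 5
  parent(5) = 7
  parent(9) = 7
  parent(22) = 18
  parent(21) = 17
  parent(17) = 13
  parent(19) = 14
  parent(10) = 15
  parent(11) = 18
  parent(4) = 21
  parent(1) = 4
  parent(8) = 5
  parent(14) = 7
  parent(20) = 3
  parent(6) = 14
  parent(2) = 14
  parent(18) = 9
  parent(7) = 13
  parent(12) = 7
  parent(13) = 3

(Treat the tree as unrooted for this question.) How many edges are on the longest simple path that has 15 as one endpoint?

7

The node farthest from 15 is 1, via 15 – 5 – 7 – 13 – 17 – 21 – 4 – 1 — 7 edges.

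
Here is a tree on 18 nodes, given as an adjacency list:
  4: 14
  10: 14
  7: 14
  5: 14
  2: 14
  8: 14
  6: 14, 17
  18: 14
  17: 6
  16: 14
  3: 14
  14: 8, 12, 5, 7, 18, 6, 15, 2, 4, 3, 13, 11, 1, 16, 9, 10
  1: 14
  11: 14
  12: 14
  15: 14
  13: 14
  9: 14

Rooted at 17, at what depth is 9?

3

Climbing from 9 to the root: 9 – 14 – 6 – 17. That's 3 steps.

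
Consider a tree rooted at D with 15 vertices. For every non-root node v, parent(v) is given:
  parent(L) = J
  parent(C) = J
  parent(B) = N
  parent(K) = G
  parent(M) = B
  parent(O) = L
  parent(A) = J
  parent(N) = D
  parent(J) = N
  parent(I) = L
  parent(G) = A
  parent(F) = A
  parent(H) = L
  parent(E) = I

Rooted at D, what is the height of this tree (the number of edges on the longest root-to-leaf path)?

5

The longest root-to-leaf path is D → N → J → A → G → K (5 edges).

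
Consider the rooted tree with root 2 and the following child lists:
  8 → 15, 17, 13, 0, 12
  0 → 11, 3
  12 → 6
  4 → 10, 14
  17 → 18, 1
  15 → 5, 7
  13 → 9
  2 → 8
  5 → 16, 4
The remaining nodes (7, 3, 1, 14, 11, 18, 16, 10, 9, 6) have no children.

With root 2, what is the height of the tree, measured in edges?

10 sits deepest: 2-8-15-5-4-10 — 5 edges from the root.

5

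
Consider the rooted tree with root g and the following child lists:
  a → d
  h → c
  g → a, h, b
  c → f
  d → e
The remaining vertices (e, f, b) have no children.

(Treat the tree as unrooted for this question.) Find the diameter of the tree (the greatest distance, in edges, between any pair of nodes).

6

BFS from e reaches f last, at distance 6; BFS from f confirms no node is farther.
Path: e-d-a-g-h-c-f.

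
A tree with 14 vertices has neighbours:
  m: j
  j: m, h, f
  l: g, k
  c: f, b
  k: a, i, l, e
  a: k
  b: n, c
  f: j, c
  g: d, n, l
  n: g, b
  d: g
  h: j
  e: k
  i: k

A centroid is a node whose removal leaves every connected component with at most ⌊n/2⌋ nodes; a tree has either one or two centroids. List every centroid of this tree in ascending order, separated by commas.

g, n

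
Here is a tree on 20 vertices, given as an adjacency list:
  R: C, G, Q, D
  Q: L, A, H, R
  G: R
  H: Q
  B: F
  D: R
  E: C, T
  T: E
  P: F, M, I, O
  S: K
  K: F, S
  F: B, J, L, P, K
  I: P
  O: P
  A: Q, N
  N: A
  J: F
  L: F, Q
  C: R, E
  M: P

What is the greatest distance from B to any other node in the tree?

7

The node farthest from B is T, via B-F-L-Q-R-C-E-T — 7 edges.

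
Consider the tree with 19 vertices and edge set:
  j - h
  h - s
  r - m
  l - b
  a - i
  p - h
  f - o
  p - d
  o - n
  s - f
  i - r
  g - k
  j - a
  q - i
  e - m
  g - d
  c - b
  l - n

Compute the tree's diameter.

13

Starting from c, a farthest node is e at distance 13.
One longest path: c-b-l-n-o-f-s-h-j-a-i-r-m-e.
So the diameter is 13.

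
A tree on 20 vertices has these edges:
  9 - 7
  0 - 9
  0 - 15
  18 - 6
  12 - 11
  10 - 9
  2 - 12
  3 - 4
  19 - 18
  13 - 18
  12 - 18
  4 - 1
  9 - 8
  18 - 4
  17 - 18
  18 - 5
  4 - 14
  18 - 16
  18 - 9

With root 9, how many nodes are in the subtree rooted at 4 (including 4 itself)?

Descendants of 4 (including itself): 4, 1, 14, 3. That's 4.

4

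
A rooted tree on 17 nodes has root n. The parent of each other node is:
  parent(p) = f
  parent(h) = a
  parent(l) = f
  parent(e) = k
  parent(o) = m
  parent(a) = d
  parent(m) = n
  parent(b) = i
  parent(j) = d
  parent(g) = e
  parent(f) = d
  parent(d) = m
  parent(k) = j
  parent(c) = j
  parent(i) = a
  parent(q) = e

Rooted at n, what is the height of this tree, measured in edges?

A deepest node is g, reached by n–m–d–j–k–e–g.
That path has 6 edges, so the height is 6.

6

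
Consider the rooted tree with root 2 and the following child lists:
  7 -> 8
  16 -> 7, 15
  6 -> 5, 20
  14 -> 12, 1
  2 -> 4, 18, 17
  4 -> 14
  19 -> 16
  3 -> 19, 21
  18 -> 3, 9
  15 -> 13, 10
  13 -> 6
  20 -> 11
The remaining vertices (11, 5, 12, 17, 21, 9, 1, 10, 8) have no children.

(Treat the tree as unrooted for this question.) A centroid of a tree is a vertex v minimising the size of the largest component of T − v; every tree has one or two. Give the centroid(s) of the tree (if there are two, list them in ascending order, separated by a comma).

19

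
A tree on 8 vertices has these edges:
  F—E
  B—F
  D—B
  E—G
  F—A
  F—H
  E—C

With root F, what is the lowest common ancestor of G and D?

F

Path G→root: G E F; path D→root: D B F.
First common node: F.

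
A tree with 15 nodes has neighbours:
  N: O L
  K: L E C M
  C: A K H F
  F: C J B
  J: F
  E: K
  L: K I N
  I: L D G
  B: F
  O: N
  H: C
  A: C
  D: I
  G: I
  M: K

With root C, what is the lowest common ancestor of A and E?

A's ancestor chain is A, C and E's is E, K, C; they first meet at C.

C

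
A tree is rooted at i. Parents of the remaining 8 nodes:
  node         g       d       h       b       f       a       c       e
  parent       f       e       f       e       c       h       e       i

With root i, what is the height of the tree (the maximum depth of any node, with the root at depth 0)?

A deepest node is a, reached by i → e → c → f → h → a.
That path has 5 edges, so the height is 5.

5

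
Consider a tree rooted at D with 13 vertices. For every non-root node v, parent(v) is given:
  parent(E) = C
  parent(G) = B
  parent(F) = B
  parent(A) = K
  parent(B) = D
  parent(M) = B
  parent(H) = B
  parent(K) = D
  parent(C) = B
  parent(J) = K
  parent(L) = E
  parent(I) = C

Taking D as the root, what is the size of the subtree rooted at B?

Descendants of B (including itself): B, C, G, M, F, H, I, E, L. That's 9.

9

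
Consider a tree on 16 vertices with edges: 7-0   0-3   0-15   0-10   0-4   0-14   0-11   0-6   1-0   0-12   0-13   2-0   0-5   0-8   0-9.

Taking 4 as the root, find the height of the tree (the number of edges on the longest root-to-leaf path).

2

2 sits deepest: 4–0–2 — 2 edges from the root.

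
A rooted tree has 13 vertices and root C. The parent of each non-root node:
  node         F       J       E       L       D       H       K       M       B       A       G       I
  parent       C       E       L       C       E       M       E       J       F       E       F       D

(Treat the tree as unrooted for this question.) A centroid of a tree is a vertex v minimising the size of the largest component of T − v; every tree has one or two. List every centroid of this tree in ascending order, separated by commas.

E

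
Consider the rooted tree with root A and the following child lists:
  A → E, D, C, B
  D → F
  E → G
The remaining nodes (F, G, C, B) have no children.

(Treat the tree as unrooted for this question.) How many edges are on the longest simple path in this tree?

BFS from F reaches G last, at distance 4; BFS from G confirms no node is farther.
Path: F – D – A – E – G.

4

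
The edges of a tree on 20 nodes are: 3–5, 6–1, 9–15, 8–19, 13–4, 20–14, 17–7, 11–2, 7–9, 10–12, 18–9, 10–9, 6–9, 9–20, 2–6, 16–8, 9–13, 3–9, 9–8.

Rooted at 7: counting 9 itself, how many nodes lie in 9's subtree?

9's subtree: {9, 20, 15, 10, 18, 3, 8, 6, 13, 14, 12, 5, 16, 19, 2, 1, 4, 11}, size 18.

18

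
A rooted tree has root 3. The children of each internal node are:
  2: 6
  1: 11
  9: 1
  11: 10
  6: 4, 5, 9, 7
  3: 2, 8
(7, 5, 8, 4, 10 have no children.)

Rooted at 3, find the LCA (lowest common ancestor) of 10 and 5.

Ancestors of 10 (toward the root): 10, 11, 1, 9, 6, 2, 3.
Ancestors of 5: 5, 6, 2, 3.
The deepest node appearing in both lists is 6.

6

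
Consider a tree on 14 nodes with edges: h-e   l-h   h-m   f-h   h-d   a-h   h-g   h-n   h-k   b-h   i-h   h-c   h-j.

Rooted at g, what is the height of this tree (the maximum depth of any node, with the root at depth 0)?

A deepest node is a, reached by g – h – a.
That path has 2 edges, so the height is 2.

2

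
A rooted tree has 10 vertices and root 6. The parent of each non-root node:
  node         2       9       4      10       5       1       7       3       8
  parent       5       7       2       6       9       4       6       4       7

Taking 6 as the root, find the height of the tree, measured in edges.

3 sits deepest: 6-7-9-5-2-4-3 — 6 edges from the root.

6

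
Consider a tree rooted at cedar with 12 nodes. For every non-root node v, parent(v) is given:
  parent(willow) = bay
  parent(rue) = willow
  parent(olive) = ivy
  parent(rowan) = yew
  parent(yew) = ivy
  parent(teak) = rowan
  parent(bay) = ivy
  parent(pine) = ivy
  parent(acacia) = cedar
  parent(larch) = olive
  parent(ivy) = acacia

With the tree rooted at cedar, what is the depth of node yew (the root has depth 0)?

3

Climbing from yew to the root: yew–ivy–acacia–cedar. That's 3 steps.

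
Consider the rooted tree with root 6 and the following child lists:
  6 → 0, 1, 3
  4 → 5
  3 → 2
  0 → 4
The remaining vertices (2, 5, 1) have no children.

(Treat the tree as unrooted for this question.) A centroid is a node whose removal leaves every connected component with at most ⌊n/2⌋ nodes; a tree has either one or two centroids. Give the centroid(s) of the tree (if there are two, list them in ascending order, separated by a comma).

6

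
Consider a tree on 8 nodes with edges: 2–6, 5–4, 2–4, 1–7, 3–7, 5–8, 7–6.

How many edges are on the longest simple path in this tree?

6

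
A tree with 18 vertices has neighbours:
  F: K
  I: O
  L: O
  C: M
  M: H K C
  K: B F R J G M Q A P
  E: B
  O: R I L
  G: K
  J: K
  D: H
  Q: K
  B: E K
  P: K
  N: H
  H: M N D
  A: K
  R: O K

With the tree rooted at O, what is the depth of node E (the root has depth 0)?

4

Climbing from E to the root: E–B–K–R–O. That's 4 steps.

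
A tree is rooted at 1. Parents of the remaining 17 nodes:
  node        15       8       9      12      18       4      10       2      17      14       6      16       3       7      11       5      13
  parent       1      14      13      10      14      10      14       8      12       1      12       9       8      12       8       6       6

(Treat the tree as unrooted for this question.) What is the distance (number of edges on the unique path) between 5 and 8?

5

5 – 6 – 12 – 10 – 14 – 8: 5 edges.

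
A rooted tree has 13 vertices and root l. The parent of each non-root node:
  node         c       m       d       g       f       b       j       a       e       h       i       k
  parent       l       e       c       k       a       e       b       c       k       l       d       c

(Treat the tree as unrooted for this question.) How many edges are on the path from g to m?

Walking from g: g – k – e – m. Length 3.

3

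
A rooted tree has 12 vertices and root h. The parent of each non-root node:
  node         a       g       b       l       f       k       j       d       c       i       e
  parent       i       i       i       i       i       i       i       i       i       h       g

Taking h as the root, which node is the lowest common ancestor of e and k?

e's ancestor chain is e, g, i, h and k's is k, i, h; they first meet at i.

i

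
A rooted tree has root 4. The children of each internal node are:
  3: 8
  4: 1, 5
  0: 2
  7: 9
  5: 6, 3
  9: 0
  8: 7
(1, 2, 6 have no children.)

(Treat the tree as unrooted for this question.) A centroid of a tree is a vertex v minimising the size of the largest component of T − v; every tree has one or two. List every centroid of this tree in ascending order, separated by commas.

3, 8

Removing 3 splits the tree into components of sizes 5, 4; the largest is 5 ≤ ⌊10/2⌋ = 5.
Its neighbour 8 also leaves a largest component of size 5, so both are centroids.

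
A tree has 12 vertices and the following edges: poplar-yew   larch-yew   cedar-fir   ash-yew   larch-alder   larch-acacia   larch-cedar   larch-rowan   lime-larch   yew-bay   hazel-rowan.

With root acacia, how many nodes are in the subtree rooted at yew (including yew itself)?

Descendants of yew (including itself): yew, poplar, ash, bay. That's 4.

4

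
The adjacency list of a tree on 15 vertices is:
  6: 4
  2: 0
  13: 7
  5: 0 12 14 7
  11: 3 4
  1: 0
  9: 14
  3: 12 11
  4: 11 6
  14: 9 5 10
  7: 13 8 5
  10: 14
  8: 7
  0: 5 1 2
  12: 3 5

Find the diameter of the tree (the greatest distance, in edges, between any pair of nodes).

7

A longest path is 6-4-11-3-12-5-14-10, with 7 edges.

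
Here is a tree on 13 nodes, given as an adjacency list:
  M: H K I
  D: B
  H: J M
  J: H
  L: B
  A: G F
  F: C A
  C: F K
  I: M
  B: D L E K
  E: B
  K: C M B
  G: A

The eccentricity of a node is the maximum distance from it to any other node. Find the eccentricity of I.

The node farthest from I is G, via I-M-K-C-F-A-G — 6 edges.

6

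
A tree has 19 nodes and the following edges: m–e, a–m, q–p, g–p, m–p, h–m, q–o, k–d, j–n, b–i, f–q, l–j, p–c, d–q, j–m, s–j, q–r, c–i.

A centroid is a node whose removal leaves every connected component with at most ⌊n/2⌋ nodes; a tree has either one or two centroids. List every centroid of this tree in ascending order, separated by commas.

Removing p splits the tree into components of sizes 8, 6, 3, 1; the largest is 8 ≤ ⌊19/2⌋ = 9.
Every other node leaves some component of size > 9, so the centroid is unique.

p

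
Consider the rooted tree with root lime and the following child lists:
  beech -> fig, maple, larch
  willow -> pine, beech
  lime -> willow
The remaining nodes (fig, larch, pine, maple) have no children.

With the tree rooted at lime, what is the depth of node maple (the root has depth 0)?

3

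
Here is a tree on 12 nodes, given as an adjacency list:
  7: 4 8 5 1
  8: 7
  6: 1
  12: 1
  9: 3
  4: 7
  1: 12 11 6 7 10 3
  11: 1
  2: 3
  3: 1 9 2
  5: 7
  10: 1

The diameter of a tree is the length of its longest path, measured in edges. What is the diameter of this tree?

4

Starting from 4, a farthest node is 2 at distance 4.
One longest path: 4-7-1-3-2.
So the diameter is 4.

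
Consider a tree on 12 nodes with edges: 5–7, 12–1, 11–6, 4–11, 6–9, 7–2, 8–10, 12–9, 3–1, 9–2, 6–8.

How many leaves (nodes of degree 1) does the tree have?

4

Exactly 4 nodes have a single neighbour: 3, 4, 5, 10.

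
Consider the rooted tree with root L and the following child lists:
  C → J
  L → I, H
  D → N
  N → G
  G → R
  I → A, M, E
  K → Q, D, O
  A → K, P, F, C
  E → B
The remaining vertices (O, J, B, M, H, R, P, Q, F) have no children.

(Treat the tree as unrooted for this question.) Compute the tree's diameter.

A longest path is H – L – I – A – K – D – N – G – R, with 8 edges.

8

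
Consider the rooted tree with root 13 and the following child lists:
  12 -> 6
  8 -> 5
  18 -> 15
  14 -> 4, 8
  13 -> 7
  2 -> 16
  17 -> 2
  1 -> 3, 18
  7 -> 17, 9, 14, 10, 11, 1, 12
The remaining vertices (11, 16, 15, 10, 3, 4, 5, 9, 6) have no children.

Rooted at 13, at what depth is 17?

2

13 → 7 → 17 — 2 edges.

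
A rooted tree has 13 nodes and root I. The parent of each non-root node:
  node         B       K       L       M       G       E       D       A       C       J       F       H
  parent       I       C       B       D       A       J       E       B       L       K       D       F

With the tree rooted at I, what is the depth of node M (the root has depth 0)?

I → B → L → C → K → J → E → D → M — 8 edges.

8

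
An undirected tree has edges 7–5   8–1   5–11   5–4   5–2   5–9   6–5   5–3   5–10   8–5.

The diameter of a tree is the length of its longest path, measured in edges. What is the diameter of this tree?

3

Starting from 1, a farthest node is 9 at distance 3.
One longest path: 1–8–5–9.
So the diameter is 3.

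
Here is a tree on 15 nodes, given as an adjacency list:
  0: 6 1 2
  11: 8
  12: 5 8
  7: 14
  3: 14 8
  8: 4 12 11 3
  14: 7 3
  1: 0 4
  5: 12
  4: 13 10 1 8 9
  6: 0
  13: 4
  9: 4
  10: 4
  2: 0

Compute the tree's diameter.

7

A longest path is 7-14-3-8-4-1-0-2, with 7 edges.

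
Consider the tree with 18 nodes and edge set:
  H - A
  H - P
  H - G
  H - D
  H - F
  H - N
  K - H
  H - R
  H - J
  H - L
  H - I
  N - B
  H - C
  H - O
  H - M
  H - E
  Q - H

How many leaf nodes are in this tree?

16

The leaves are A, B, C, D, E, F, G, I, J, K, L, M, O, P, Q, R.
That is 16 leaves.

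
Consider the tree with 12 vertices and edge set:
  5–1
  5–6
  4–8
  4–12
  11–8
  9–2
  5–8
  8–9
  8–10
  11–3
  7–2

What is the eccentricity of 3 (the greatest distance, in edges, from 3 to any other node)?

5

Distances from 3 peak at 5, attained at 7.
3-11-8-9-2-7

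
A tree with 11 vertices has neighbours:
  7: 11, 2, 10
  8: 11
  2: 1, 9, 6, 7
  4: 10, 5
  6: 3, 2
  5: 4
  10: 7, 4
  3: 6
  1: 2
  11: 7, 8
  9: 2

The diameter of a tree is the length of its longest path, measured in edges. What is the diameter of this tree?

6

A longest path is 3 - 6 - 2 - 7 - 10 - 4 - 5, with 6 edges.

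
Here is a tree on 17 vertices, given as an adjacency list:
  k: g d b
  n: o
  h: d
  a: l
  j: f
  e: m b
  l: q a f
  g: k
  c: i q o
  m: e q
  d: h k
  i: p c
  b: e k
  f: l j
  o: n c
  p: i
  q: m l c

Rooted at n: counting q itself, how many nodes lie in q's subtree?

Descendants of q (including itself): q, m, l, e, f, a, b, j, k, d, g, h. That's 12.

12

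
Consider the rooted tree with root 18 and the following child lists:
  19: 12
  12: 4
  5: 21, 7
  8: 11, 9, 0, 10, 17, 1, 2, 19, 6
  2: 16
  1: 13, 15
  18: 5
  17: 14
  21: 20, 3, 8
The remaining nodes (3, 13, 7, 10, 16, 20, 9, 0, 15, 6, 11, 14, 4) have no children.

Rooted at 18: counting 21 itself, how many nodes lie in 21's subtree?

19

21's subtree: {21, 8, 3, 20, 1, 2, 17, 19, 11, 9, 0, 10, 6, 13, 15, 16, 14, 12, 4}, size 19.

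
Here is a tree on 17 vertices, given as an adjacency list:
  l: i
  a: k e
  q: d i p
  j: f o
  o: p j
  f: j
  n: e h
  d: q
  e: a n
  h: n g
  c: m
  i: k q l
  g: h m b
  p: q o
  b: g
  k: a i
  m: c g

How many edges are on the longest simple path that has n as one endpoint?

A farthest node from n is f.
The path n–e–a–k–i–q–p–o–j–f has 9 edges.

9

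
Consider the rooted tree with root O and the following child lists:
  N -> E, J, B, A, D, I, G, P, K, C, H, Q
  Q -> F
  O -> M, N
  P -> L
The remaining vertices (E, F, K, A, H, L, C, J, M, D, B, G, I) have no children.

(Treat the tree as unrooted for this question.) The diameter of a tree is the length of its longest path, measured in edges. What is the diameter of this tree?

BFS from L reaches F last, at distance 4; BFS from F confirms no node is farther.
Path: L-P-N-Q-F.

4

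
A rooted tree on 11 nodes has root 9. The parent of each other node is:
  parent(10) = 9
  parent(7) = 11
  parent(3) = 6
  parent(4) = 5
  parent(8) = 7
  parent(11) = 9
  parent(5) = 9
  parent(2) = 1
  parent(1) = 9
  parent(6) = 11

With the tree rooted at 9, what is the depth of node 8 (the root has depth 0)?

3

Climbing from 8 to the root: 8 – 7 – 11 – 9. That's 3 steps.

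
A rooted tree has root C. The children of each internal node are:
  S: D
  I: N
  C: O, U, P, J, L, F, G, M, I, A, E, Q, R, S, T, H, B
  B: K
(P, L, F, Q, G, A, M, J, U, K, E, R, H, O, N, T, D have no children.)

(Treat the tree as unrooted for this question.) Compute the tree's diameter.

4

BFS from N reaches D last, at distance 4; BFS from D confirms no node is farther.
Path: N - I - C - S - D.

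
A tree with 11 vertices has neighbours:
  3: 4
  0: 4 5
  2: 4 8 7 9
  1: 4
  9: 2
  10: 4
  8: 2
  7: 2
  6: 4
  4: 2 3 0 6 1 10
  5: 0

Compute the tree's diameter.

4

Starting from 8, a farthest node is 5 at distance 4.
One longest path: 8-2-4-0-5.
So the diameter is 4.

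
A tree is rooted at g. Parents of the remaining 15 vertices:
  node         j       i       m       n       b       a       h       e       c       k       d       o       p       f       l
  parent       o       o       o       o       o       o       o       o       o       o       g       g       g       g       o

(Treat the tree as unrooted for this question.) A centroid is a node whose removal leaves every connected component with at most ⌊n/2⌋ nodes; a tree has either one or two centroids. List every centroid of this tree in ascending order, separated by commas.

o

Removing o splits the tree into components of sizes 4, 1, 1, 1, 1, 1, 1, 1, 1, 1, 1, 1; the largest is 4 ≤ ⌊16/2⌋ = 8.
No neighbour of o does as well, so o is the unique centroid.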